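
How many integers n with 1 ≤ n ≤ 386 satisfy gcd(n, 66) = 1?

66 = 2·3·11. Inclusion–exclusion on these primes:
386 − ⌊386/2⌋ − ⌊386/3⌋ − ⌊386/11⌋ + ⌊386/6⌋ + ⌊386/22⌋ + ⌊386/33⌋ − ⌊386/66⌋ = 117

117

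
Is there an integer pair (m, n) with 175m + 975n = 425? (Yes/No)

By Bézout, 175m + 975n = 425 has integer solutions iff gcd(175, 975) | 425.
Euclid: 975 = 5·175 + 100; 175 = 1·100 + 75; 100 = 1·75 + 25; 75 = 3·25 + 0. gcd = 25; 425 mod 25 = 0. Yes.

Yes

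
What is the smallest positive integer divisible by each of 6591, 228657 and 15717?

6591 = 3 · 13³; 228657 = 3 · 11 · 13² · 41; 15717 = 3 · 13² · 31
lcm takes max exponent of each prime: 3 · 11 · 13³ · 31 · 41 = 92148771

92148771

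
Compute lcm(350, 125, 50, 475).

lcm(350, 125) = 350·125/gcd = 43750/25 = 1750
lcm(1750, 50) = 1750·50/gcd = 87500/50 = 1750
lcm(1750, 475) = 1750·475/gcd = 831250/25 = 33250

33250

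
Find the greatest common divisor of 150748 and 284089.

169

Euclid: 284089 = 1·150748 + 133341; 150748 = 1·133341 + 17407; 133341 = 7·17407 + 11492; 17407 = 1·11492 + 5915; 11492 = 1·5915 + 5577; 5915 = 1·5577 + 338; 5577 = 16·338 + 169; 338 = 2·169 + 0. Last nonzero remainder: 169.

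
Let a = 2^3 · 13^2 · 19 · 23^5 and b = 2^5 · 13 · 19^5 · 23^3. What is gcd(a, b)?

24041992

min exponent per shared prime: 2^3 · 13 · 19 · 23^3 = 24041992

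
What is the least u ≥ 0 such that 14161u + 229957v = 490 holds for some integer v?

1494

Euclid: 229957 = 16·14161 + 3381; 14161 = 4·3381 + 637; 3381 = 5·637 + 196; 637 = 3·196 + 49; 196 = 4·49 + 0 → gcd = 49; 490 = 49·10.
Back-substitution yields 14161·(1088) + 229957·(-67) = 49, so one solution is u = 1088·10 = 10880, v = -67·10 = -670.
Solutions in u differ by 229957/49 = 4693; the one in [0, 4693) is 10880 mod 4693 = 1494.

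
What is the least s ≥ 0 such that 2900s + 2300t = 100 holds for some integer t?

4

Euclid: 2900 = 1·2300 + 600; 2300 = 3·600 + 500; 600 = 1·500 + 100; 500 = 5·100 + 0 → gcd = 100; 100 = 100·1.
Back-substitution yields 2900·(4) + 2300·(-5) = 100, so one solution is s = 4·1 = 4, t = -5·1 = -5.
Solutions in s differ by 2300/100 = 23; the one in [0, 23) is 4 mod 23 = 4.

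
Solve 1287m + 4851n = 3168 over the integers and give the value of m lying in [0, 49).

10

gcd(1287, 4851) = 99 (Euclid: 4851 = 3·1287 + 990; 1287 = 1·990 + 297; 990 = 3·297 + 99; 297 = 3·99 + 0), and 99 | 3168.
Extended Euclid: 1287·(-15) + 4851·(4) = 99. Scale by 32: m₀ = -480.
General solution m = m₀ + 49t; reducing mod 49 gives m = 10 (and n = -2).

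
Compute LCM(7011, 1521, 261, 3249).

652857309

7011 = 3² · 19 · 41; 1521 = 3² · 13²; 261 = 3² · 29; 3249 = 3² · 19²
lcm takes max exponent of each prime: 3² · 13² · 19² · 29 · 41 = 652857309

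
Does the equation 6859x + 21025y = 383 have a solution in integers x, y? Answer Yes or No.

By Bézout, 6859x + 21025y = 383 has integer solutions iff gcd(6859, 21025) | 383.
Euclid: 21025 = 3·6859 + 448; 6859 = 15·448 + 139; 448 = 3·139 + 31; 139 = 4·31 + 15; 31 = 2·15 + 1; 15 = 15·1 + 0. gcd = 1; 383 mod 1 = 0. Yes.

Yes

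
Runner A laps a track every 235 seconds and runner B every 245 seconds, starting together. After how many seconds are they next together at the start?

11515

gcd first: 245 = 1·235 + 10; 235 = 23·10 + 5; 10 = 2·5 + 0 → gcd = 5
lcm = 235·245/gcd = 57575/5 = 11515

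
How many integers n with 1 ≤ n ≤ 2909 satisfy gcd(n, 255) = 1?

1461

255 = 3·5·17. Inclusion–exclusion on these primes:
2909 − ⌊2909/3⌋ − ⌊2909/5⌋ − ⌊2909/17⌋ + ⌊2909/15⌋ + ⌊2909/51⌋ + ⌊2909/85⌋ − ⌊2909/255⌋ = 1461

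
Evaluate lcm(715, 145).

20735

gcd first: 715 = 4·145 + 135; 145 = 1·135 + 10; 135 = 13·10 + 5; 10 = 2·5 + 0 → gcd = 5
lcm = 715·145/gcd = 103675/5 = 20735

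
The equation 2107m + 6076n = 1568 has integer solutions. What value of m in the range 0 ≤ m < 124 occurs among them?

gcd(2107, 6076) = 49 (Euclid: 6076 = 2·2107 + 1862; 2107 = 1·1862 + 245; 1862 = 7·245 + 147; 245 = 1·147 + 98; 147 = 1·98 + 49; 98 = 2·49 + 0), and 49 | 1568.
Extended Euclid: 2107·(-49) + 6076·(17) = 49. Scale by 32: m₀ = -1568.
General solution m = m₀ + 124t; reducing mod 124 gives m = 44 (and n = -15).

44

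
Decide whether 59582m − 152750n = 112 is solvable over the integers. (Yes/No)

Yes

gcd(59582, 152750): 152750 = 2·59582 + 33586; 59582 = 1·33586 + 25996; 33586 = 1·25996 + 7590; 25996 = 3·7590 + 3226; 7590 = 2·3226 + 1138; 3226 = 2·1138 + 950; 1138 = 1·950 + 188; 950 = 5·188 + 10; 188 = 18·10 + 8; 10 = 1·8 + 2; 8 = 4·2 + 0 → 2
2 divides 112, so a solution exists.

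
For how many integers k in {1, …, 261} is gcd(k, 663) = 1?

151

Prime factors of 663: 3, 13, 17. Count integers ≤ 261 divisible by none of them.
By inclusion–exclusion: 261 − ⌊261/3⌋ − ⌊261/13⌋ − ⌊261/17⌋ + ⌊261/39⌋ + ⌊261/51⌋ + ⌊261/221⌋ − ⌊261/663⌋ = 151.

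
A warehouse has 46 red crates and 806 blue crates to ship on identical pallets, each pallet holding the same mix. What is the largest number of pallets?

46 = 2 · 23
806 = 2 · 13 · 31
Common: 2 = 2

2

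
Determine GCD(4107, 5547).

3

Euclid: 5547 = 1·4107 + 1440; 4107 = 2·1440 + 1227; 1440 = 1·1227 + 213; 1227 = 5·213 + 162; 213 = 1·162 + 51; 162 = 3·51 + 9; 51 = 5·9 + 6; 9 = 1·6 + 3; 6 = 2·3 + 0. Last nonzero remainder: 3.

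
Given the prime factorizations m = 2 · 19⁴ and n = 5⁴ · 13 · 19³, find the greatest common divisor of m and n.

min exponent per shared prime: 19³ = 6859

6859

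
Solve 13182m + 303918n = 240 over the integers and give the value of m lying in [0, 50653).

Reduce mod 303918: 13182m ≡ 240 (mod 303918). With g = gcd(13182, 303918) = 6 dividing 240, divide through: 2197m ≡ 40 (mod 50653).
Since gcd(2197, 50653) = 1, m ≡ 40·(2197)⁻¹ ≡ 16600 (mod 50653). Smallest non-negative: 16600.

16600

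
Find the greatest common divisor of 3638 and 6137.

17

3638 = 2 · 17 · 107
6137 = 17 · 19²
Common: 17 = 17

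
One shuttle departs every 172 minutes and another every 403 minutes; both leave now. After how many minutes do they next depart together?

69316

gcd first: 403 = 2·172 + 59; 172 = 2·59 + 54; 59 = 1·54 + 5; 54 = 10·5 + 4; 5 = 1·4 + 1; 4 = 4·1 + 0 → gcd = 1
lcm = 172·403/gcd = 69316/1 = 69316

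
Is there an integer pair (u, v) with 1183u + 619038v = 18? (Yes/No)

By Bézout, 1183u + 619038v = 18 has integer solutions iff gcd(1183, 619038) | 18.
Euclid: 619038 = 523·1183 + 329; 1183 = 3·329 + 196; 329 = 1·196 + 133; 196 = 1·133 + 63; 133 = 2·63 + 7; 63 = 9·7 + 0. gcd = 7; 18 mod 7 = 4. No.

No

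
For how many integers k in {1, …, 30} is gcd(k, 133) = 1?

25

133 = 7·19. Inclusion–exclusion on these primes:
30 − ⌊30/7⌋ − ⌊30/19⌋ + ⌊30/133⌋ = 25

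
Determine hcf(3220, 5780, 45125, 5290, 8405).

5

gcd(3220, 5780): 5780 = 1·3220 + 2560; 3220 = 1·2560 + 660; 2560 = 3·660 + 580; 660 = 1·580 + 80; 580 = 7·80 + 20; 80 = 4·20 + 0 → 20
gcd(20, 45125): 45125 = 2256·20 + 5; 20 = 4·5 + 0 → 5
gcd(5, 5290): 5290 = 1058·5 + 0 → 5
gcd(5, 8405): 8405 = 1681·5 + 0 → 5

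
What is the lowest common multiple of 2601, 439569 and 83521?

2601 = 3² · 17²; 439569 = 3² · 13² · 17²; 83521 = 17⁴
lcm takes max exponent of each prime: 3² · 13² · 17⁴ = 127035441

127035441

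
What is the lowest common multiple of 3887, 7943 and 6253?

6759493

3887 = 13² · 23; 7943 = 13² · 47; 6253 = 13² · 37
lcm takes max exponent of each prime: 13² · 23 · 37 · 47 = 6759493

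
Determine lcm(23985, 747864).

23985 = 3² · 5 · 13 · 41; 747864 = 2³ · 3² · 13 · 17 · 47
max exponents: 2³ · 3² · 5 · 13 · 17 · 41 · 47 = 153312120

153312120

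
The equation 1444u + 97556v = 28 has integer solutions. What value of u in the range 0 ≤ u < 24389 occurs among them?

9053

gcd(1444, 97556) = 4 (Euclid: 97556 = 67·1444 + 808; 1444 = 1·808 + 636; 808 = 1·636 + 172; 636 = 3·172 + 120; 172 = 1·120 + 52; 120 = 2·52 + 16; 52 = 3·16 + 4; 16 = 4·4 + 0), and 4 | 28.
Extended Euclid: 1444·(-5675) + 97556·(84) = 4. Scale by 7: u₀ = -39725.
General solution u = u₀ + 24389t; reducing mod 24389 gives u = 9053 (and v = -134).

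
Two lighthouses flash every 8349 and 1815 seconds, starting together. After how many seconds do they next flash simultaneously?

8349 = 3 · 11² · 23; 1815 = 3 · 5 · 11²
max exponents: 3 · 5 · 11² · 23 = 41745

41745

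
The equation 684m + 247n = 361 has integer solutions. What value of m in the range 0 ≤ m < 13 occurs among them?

11

Reduce mod 247: 684m ≡ 361 (mod 247). With g = gcd(684, 247) = 19 dividing 361, divide through: 36m ≡ 19 (mod 13).
Since gcd(36, 13) = 1, m ≡ 19·(36)⁻¹ ≡ 11 (mod 13). Smallest non-negative: 11.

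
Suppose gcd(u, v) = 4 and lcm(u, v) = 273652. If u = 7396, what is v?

148

Using uv = gcd(u,v)·lcm(u,v) = 4·273652 = 1094608, we get v = 1094608/7396 = 148.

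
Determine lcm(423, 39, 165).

302445

lcm(423, 39) = 423·39/gcd = 16497/3 = 5499
lcm(5499, 165) = 5499·165/gcd = 907335/3 = 302445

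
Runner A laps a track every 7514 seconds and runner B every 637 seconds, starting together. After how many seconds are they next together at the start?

7514 = 2 · 13 · 17²; 637 = 7² · 13
max exponents: 2 · 7² · 13 · 17² = 368186

368186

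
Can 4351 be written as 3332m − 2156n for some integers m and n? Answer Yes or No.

By Bézout, 3332m − 2156n = 4351 has integer solutions iff gcd(3332, 2156) | 4351.
Euclid: 3332 = 1·2156 + 1176; 2156 = 1·1176 + 980; 1176 = 1·980 + 196; 980 = 5·196 + 0. gcd = 196; 4351 mod 196 = 39. No.

No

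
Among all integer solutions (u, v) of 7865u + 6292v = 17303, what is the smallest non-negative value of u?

Euclid: 7865 = 1·6292 + 1573; 6292 = 4·1573 + 0 → gcd = 1573; 17303 = 1573·11.
Back-substitution yields 7865·(1) + 6292·(-1) = 1573, so one solution is u = 1·11 = 11, v = -1·11 = -11.
Solutions in u differ by 6292/1573 = 4; the one in [0, 4) is 11 mod 4 = 3.

3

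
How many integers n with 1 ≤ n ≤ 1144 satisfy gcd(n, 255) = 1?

Prime factors of 255: 3, 5, 17. Count integers ≤ 1144 divisible by none of them.
By inclusion–exclusion: 1144 − ⌊1144/3⌋ − ⌊1144/5⌋ − ⌊1144/17⌋ + ⌊1144/15⌋ + ⌊1144/51⌋ + ⌊1144/85⌋ − ⌊1144/255⌋ = 575.

575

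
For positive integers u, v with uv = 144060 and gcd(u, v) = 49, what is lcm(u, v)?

Since gcd(u,v)·lcm(u,v) = uv, lcm = 144060/49 = 2940.

2940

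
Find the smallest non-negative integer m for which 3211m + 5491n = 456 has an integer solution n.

Reduce mod 5491: 3211m ≡ 456 (mod 5491). With g = gcd(3211, 5491) = 19 dividing 456, divide through: 169m ≡ 24 (mod 289).
Since gcd(169, 289) = 1, m ≡ 24·(169)⁻¹ ≡ 231 (mod 289). Smallest non-negative: 231.

231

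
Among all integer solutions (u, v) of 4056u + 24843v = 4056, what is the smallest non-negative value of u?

1

gcd(4056, 24843) = 507 (Euclid: 24843 = 6·4056 + 507; 4056 = 8·507 + 0), and 507 | 4056.
Extended Euclid: 4056·(-6) + 24843·(1) = 507. Scale by 8: u₀ = -48.
General solution u = u₀ + 49t; reducing mod 49 gives u = 1 (and v = 0).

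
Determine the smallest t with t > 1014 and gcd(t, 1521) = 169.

1183

1521 = 169·9. Any t with gcd(t, 1521) = 169 is a multiple of 169, say 169s, with s coprime to 9.
Need s > 1014/169, so s ≥ 7. First s ≥ 7 with gcd(s, 9) = 1 is s = 7. Thus t = 169·7 = 1183.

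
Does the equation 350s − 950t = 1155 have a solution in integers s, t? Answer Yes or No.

No

gcd(350, 950): 950 = 2·350 + 250; 350 = 1·250 + 100; 250 = 2·100 + 50; 100 = 2·50 + 0 → 50
50 does not divide 1155, so a solution does not exist.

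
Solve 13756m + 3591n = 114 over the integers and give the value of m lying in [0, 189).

Euclid: 13756 = 3·3591 + 2983; 3591 = 1·2983 + 608; 2983 = 4·608 + 551; 608 = 1·551 + 57; 551 = 9·57 + 38; 57 = 1·38 + 19; 38 = 2·19 + 0 → gcd = 19; 114 = 19·6.
Back-substitution yields 13756·(-65) + 3591·(249) = 19, so one solution is m = -65·6 = -390, n = 249·6 = 1494.
Solutions in m differ by 3591/19 = 189; the one in [0, 189) is -390 mod 189 = 177.

177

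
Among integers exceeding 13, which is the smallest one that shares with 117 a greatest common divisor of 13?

26

gcd(k, 117) = 13 forces 13 | k; write k = 13s. Then gcd(13s, 13·9) = 13·gcd(s, 9), so need gcd(s, 9) = 1.
13s > 13 gives s ≥ 2. The least s ≥ 2 coprime to 9 is 2, so k = 13·2 = 26.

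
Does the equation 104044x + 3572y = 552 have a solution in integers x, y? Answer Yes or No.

By Bézout, 104044x + 3572y = 552 has integer solutions iff gcd(104044, 3572) | 552.
Euclid: 104044 = 29·3572 + 456; 3572 = 7·456 + 380; 456 = 1·380 + 76; 380 = 5·76 + 0. gcd = 76; 552 mod 76 = 20. No.

No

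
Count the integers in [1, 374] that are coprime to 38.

38 = 2·19. Inclusion–exclusion on these primes:
374 − ⌊374/2⌋ − ⌊374/19⌋ + ⌊374/38⌋ = 177

177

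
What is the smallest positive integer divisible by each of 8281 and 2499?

8281 = 7² · 13²; 2499 = 3 · 7² · 17
max exponents: 3 · 7² · 13² · 17 = 422331

422331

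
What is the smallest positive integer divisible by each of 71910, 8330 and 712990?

71910 = 2 · 3² · 5 · 17 · 47; 8330 = 2 · 5 · 7² · 17; 712990 = 2 · 5 · 37 · 41 · 47
lcm takes max exponent of each prime: 2 · 3² · 5 · 7² · 17 · 37 · 41 · 47 = 5345286030

5345286030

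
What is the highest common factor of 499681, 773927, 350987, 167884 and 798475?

gcd(499681, 773927): 773927 = 1·499681 + 274246; 499681 = 1·274246 + 225435; 274246 = 1·225435 + 48811; 225435 = 4·48811 + 30191; 48811 = 1·30191 + 18620; 30191 = 1·18620 + 11571; 18620 = 1·11571 + 7049; 11571 = 1·7049 + 4522; 7049 = 1·4522 + 2527; 4522 = 1·2527 + 1995; 2527 = 1·1995 + 532; 1995 = 3·532 + 399; 532 = 1·399 + 133; 399 = 3·133 + 0 → 133
gcd(133, 350987): 350987 = 2639·133 + 0 → 133
gcd(133, 167884): 167884 = 1262·133 + 38; 133 = 3·38 + 19; 38 = 2·19 + 0 → 19
gcd(19, 798475): 798475 = 42025·19 + 0 → 19

19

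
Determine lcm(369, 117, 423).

lcm(369, 117) = 369·117/gcd = 43173/9 = 4797
lcm(4797, 423) = 4797·423/gcd = 2029131/9 = 225459

225459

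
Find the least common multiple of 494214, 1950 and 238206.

lcm(494214, 1950) = 494214·1950/gcd = 963717300/6 = 160619550
lcm(160619550, 238206) = 160619550·238206/gcd = 38260540527300/6 = 6376756754550

6376756754550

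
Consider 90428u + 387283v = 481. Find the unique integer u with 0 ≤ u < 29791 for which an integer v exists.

Reduce mod 387283: 90428u ≡ 481 (mod 387283). With g = gcd(90428, 387283) = 13 dividing 481, divide through: 6956u ≡ 37 (mod 29791).
Since gcd(6956, 29791) = 1, u ≡ 37·(6956)⁻¹ ≡ 19174 (mod 29791). Smallest non-negative: 19174.

19174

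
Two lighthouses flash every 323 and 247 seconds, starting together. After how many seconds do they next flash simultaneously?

323 = 17 · 19; 247 = 13 · 19
max exponents: 13 · 17 · 19 = 4199

4199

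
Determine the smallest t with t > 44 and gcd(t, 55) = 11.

Multiples of 11 above 44: 11·5, 11·6, … . Need the cofactor coprime to 55/11 = 5.
Checking s = 5, 6, … the first with gcd(s, 5) = 1 is s = 6, giving 66.

66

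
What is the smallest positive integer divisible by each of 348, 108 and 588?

153468

348 = 2² · 3 · 29; 108 = 2² · 3³; 588 = 2² · 3 · 7²
lcm takes max exponent of each prime: 2² · 3³ · 7² · 29 = 153468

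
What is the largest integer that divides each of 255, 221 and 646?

17

255 = 3 · 5 · 17; 221 = 13 · 17; 646 = 2 · 17 · 19
gcd takes min exponent of each prime: 17 = 17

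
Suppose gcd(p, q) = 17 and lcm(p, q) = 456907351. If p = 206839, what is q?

37553

Using pq = gcd(p,q)·lcm(p,q) = 17·456907351 = 7767424967, we get q = 7767424967/206839 = 37553.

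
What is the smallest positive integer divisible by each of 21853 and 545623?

917192263

gcd first: 545623 = 24·21853 + 21151; 21853 = 1·21151 + 702; 21151 = 30·702 + 91; 702 = 7·91 + 65; 91 = 1·65 + 26; 65 = 2·26 + 13; 26 = 2·13 + 0 → gcd = 13
lcm = 21853·545623/gcd = 11923499419/13 = 917192263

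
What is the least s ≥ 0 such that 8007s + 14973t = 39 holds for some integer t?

2474

Reduce mod 14973: 8007s ≡ 39 (mod 14973). With g = gcd(8007, 14973) = 3 dividing 39, divide through: 2669s ≡ 13 (mod 4991).
Since gcd(2669, 4991) = 1, s ≡ 13·(2669)⁻¹ ≡ 2474 (mod 4991). Smallest non-negative: 2474.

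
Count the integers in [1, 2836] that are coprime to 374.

374 = 2·11·17. Inclusion–exclusion on these primes:
2836 − ⌊2836/2⌋ − ⌊2836/11⌋ − ⌊2836/17⌋ + ⌊2836/22⌋ + ⌊2836/34⌋ + ⌊2836/187⌋ − ⌊2836/374⌋ = 1214

1214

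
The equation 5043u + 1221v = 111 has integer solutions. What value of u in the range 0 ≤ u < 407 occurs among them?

gcd(5043, 1221) = 3 (Euclid: 5043 = 4·1221 + 159; 1221 = 7·159 + 108; 159 = 1·108 + 51; 108 = 2·51 + 6; 51 = 8·6 + 3; 6 = 2·3 + 0), and 3 | 111.
Extended Euclid: 5043·(192) + 1221·(-793) = 3. Scale by 37: u₀ = 7104.
General solution u = u₀ + 407t; reducing mod 407 gives u = 185 (and v = -764).

185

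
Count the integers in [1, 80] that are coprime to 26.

37

26 = 2·13. Inclusion–exclusion on these primes:
80 − ⌊80/2⌋ − ⌊80/13⌋ + ⌊80/26⌋ = 37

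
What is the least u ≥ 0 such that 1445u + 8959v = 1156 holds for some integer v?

gcd(1445, 8959) = 289 (Euclid: 8959 = 6·1445 + 289; 1445 = 5·289 + 0), and 289 | 1156.
Extended Euclid: 1445·(-6) + 8959·(1) = 289. Scale by 4: u₀ = -24.
General solution u = u₀ + 31t; reducing mod 31 gives u = 7 (and v = -1).

7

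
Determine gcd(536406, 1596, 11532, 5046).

6

gcd(536406, 1596): 536406 = 336·1596 + 150; 1596 = 10·150 + 96; 150 = 1·96 + 54; 96 = 1·54 + 42; 54 = 1·42 + 12; 42 = 3·12 + 6; 12 = 2·6 + 0 → 6
gcd(6, 11532): 11532 = 1922·6 + 0 → 6
gcd(6, 5046): 5046 = 841·6 + 0 → 6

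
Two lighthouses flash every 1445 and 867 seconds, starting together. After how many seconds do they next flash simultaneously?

gcd first: 1445 = 1·867 + 578; 867 = 1·578 + 289; 578 = 2·289 + 0 → gcd = 289
lcm = 1445·867/gcd = 1252815/289 = 4335

4335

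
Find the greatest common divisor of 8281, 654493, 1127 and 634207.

49

gcd(8281, 654493): 654493 = 79·8281 + 294; 8281 = 28·294 + 49; 294 = 6·49 + 0 → 49
gcd(49, 1127): 1127 = 23·49 + 0 → 49
gcd(49, 634207): 634207 = 12943·49 + 0 → 49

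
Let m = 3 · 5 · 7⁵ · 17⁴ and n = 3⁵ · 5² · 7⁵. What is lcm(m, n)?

max exponent per prime: 3⁵ · 5² · 7⁵ · 17⁴ = 8527704990525

8527704990525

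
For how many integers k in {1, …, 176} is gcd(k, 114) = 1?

56

114 = 2·3·19. Inclusion–exclusion on these primes:
176 − ⌊176/2⌋ − ⌊176/3⌋ − ⌊176/19⌋ + ⌊176/6⌋ + ⌊176/38⌋ + ⌊176/57⌋ − ⌊176/114⌋ = 56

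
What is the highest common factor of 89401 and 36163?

89401 = 13² · 23²
36163 = 29² · 43
Common: 1 = 1

1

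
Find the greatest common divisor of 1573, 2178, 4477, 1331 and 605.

gcd(1573, 2178): 2178 = 1·1573 + 605; 1573 = 2·605 + 363; 605 = 1·363 + 242; 363 = 1·242 + 121; 242 = 2·121 + 0 → 121
gcd(121, 4477): 4477 = 37·121 + 0 → 121
gcd(121, 1331): 1331 = 11·121 + 0 → 121
gcd(121, 605): 605 = 5·121 + 0 → 121

121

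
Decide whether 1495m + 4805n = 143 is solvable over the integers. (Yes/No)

No

By Bézout, 1495m + 4805n = 143 has integer solutions iff gcd(1495, 4805) | 143.
Euclid: 4805 = 3·1495 + 320; 1495 = 4·320 + 215; 320 = 1·215 + 105; 215 = 2·105 + 5; 105 = 21·5 + 0. gcd = 5; 143 mod 5 = 3. No.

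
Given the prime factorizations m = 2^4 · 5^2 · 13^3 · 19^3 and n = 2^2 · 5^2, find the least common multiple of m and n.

max exponent per prime: 2^4 · 5^2 · 13^3 · 19^3 = 6027689200

6027689200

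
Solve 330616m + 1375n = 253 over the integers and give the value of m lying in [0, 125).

Reduce mod 1375: 330616m ≡ 253 (mod 1375). With g = gcd(330616, 1375) = 11 dividing 253, divide through: 30056m ≡ 23 (mod 125).
Since gcd(30056, 125) = 1, m ≡ 23·(30056)⁻¹ ≡ 83 (mod 125). Smallest non-negative: 83.

83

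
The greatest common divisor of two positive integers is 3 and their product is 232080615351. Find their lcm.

gcd·lcm = product, so lcm = 232080615351/3 = 77360205117.

77360205117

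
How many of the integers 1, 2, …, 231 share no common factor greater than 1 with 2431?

183

2431 = 11·13·17. Inclusion–exclusion on these primes:
231 − ⌊231/11⌋ − ⌊231/13⌋ − ⌊231/17⌋ + ⌊231/143⌋ + ⌊231/187⌋ + ⌊231/221⌋ − ⌊231/2431⌋ = 183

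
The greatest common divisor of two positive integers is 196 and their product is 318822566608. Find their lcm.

1626645748

Since gcd(u,v)·lcm(u,v) = uv, lcm = 318822566608/196 = 1626645748.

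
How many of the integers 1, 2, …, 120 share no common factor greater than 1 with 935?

Prime factors of 935: 5, 11, 17. Count integers ≤ 120 divisible by none of them.
By inclusion–exclusion: 120 − ⌊120/5⌋ − ⌊120/11⌋ − ⌊120/17⌋ + ⌊120/55⌋ + ⌊120/85⌋ + ⌊120/187⌋ − ⌊120/935⌋ = 82.

82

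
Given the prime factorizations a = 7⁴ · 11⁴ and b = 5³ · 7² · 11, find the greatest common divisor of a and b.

539

min exponent per shared prime: 7² · 11 = 539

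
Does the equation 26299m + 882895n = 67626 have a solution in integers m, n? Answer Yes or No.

Yes

gcd(26299, 882895): 882895 = 33·26299 + 15028; 26299 = 1·15028 + 11271; 15028 = 1·11271 + 3757; 11271 = 3·3757 + 0 → 3757
3757 divides 67626, so a solution exists.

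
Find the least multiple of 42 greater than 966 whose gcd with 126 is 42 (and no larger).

gcd(a, 126) = 42 forces 42 | a; write a = 42s. Then gcd(42s, 42·3) = 42·gcd(s, 3), so need gcd(s, 3) = 1.
42s > 966 gives s ≥ 24. The least s ≥ 24 coprime to 3 is 25, so a = 42·25 = 1050.

1050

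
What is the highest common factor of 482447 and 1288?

7

Euclid: 482447 = 374·1288 + 735; 1288 = 1·735 + 553; 735 = 1·553 + 182; 553 = 3·182 + 7; 182 = 26·7 + 0. Last nonzero remainder: 7.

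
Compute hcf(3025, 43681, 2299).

3025 = 5² · 11²; 43681 = 11² · 19²; 2299 = 11² · 19
gcd takes min exponent of each prime: 11² = 121

121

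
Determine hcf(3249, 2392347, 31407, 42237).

gcd(3249, 2392347): 2392347 = 736·3249 + 1083; 3249 = 3·1083 + 0 → 1083
gcd(1083, 31407): 31407 = 29·1083 + 0 → 1083
gcd(1083, 42237): 42237 = 39·1083 + 0 → 1083

1083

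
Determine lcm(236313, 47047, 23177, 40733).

22990636315647

236313 = 3² · 7 · 11² · 31; 47047 = 7 · 11 · 13 · 47; 23177 = 7² · 11 · 43; 40733 = 7 · 11 · 23²
lcm takes max exponent of each prime: 3² · 7² · 11² · 13 · 23² · 31 · 43 · 47 = 22990636315647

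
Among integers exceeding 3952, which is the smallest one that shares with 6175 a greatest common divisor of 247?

4199

6175 = 247·25. Any m with gcd(m, 6175) = 247 is a multiple of 247, say 247s, with s coprime to 25.
Need s > 3952/247, so s ≥ 17. First s ≥ 17 with gcd(s, 25) = 1 is s = 17. Thus m = 247·17 = 4199.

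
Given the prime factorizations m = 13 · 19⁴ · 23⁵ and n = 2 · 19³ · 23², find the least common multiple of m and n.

21808557058678

max exponent per prime: 2 · 13 · 19⁴ · 23⁵ = 21808557058678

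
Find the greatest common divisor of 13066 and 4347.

13066 = 2 · 47 · 139
4347 = 3³ · 7 · 23
Common: 1 = 1

1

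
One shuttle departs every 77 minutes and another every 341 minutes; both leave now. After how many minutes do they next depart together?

gcd first: 341 = 4·77 + 33; 77 = 2·33 + 11; 33 = 3·11 + 0 → gcd = 11
lcm = 77·341/gcd = 26257/11 = 2387

2387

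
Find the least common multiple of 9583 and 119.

162911

gcd first: 9583 = 80·119 + 63; 119 = 1·63 + 56; 63 = 1·56 + 7; 56 = 8·7 + 0 → gcd = 7
lcm = 9583·119/gcd = 1140377/7 = 162911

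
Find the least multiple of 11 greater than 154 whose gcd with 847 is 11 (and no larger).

gcd(m, 847) = 11 forces 11 | m; write m = 11s. Then gcd(11s, 11·77) = 11·gcd(s, 77), so need gcd(s, 77) = 1.
11s > 154 gives s ≥ 15. The least s ≥ 15 coprime to 77 is 15, so m = 11·15 = 165.

165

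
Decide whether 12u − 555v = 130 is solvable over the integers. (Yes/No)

No

gcd(12, 555): 555 = 46·12 + 3; 12 = 4·3 + 0 → 3
3 does not divide 130, so a solution does not exist.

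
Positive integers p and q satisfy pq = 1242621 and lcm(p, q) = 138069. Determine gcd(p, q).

9

From gcd × lcm = pq: gcd = 1242621 / 138069 = 9.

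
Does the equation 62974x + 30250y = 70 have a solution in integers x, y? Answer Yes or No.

By Bézout, 62974x + 30250y = 70 has integer solutions iff gcd(62974, 30250) | 70.
Euclid: 62974 = 2·30250 + 2474; 30250 = 12·2474 + 562; 2474 = 4·562 + 226; 562 = 2·226 + 110; 226 = 2·110 + 6; 110 = 18·6 + 2; 6 = 3·2 + 0. gcd = 2; 70 mod 2 = 0. Yes.

Yes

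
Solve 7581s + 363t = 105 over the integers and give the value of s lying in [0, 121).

58

gcd(7581, 363) = 3 (Euclid: 7581 = 20·363 + 321; 363 = 1·321 + 42; 321 = 7·42 + 27; 42 = 1·27 + 15; 27 = 1·15 + 12; 15 = 1·12 + 3; 12 = 4·3 + 0), and 3 | 105.
Extended Euclid: 7581·(-26) + 363·(543) = 3. Scale by 35: s₀ = -910.
General solution s = s₀ + 121k; reducing mod 121 gives s = 58 (and t = -1211).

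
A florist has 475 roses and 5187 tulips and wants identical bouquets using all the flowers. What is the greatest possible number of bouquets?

475 = 5² · 19
5187 = 3 · 7 · 13 · 19
Common: 19 = 19

19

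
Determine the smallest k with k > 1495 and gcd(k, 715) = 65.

1560

gcd(k, 715) = 65 forces 65 | k; write k = 65s. Then gcd(65s, 65·11) = 65·gcd(s, 11), so need gcd(s, 11) = 1.
65s > 1495 gives s ≥ 24. The least s ≥ 24 coprime to 11 is 24, so k = 65·24 = 1560.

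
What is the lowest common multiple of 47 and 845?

39715

47 = 47; 845 = 5 · 13²
max exponents: 5 · 13² · 47 = 39715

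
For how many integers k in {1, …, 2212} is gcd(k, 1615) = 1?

Prime factors of 1615: 5, 17, 19. Count integers ≤ 2212 divisible by none of them.
By inclusion–exclusion: 2212 − ⌊2212/5⌋ − ⌊2212/17⌋ − ⌊2212/19⌋ + ⌊2212/85⌋ + ⌊2212/95⌋ + ⌊2212/323⌋ − ⌊2212/1615⌋ = 1578.

1578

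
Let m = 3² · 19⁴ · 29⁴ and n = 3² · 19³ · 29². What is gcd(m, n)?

51915771

min exponent per shared prime: 3² · 19³ · 29² = 51915771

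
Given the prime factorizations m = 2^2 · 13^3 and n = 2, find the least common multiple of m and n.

8788

max exponent per prime: 2^2 · 13^3 = 8788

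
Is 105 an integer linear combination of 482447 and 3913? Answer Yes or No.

Yes

gcd(482447, 3913): 482447 = 123·3913 + 1148; 3913 = 3·1148 + 469; 1148 = 2·469 + 210; 469 = 2·210 + 49; 210 = 4·49 + 14; 49 = 3·14 + 7; 14 = 2·7 + 0 → 7
7 divides 105, so a solution exists.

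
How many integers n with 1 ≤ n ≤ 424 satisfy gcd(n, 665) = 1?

277

665 = 5·7·19. Inclusion–exclusion on these primes:
424 − ⌊424/5⌋ − ⌊424/7⌋ − ⌊424/19⌋ + ⌊424/35⌋ + ⌊424/95⌋ + ⌊424/133⌋ − ⌊424/665⌋ = 277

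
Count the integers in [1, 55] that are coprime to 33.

33

33 = 3·11. Inclusion–exclusion on these primes:
55 − ⌊55/3⌋ − ⌊55/11⌋ + ⌊55/33⌋ = 33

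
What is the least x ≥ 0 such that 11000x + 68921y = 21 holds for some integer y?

43226

Euclid: 68921 = 6·11000 + 2921; 11000 = 3·2921 + 2237; 2921 = 1·2237 + 684; 2237 = 3·684 + 185; 684 = 3·185 + 129; 185 = 1·129 + 56; 129 = 2·56 + 17; 56 = 3·17 + 5; 17 = 3·5 + 2; 5 = 2·2 + 1; 2 = 2·1 + 0 → gcd = 1; 21 = 1·21.
Back-substitution yields 11000·(28314) + 68921·(-4519) = 1, so one solution is x = 28314·21 = 594594, y = -4519·21 = -94899.
Solutions in x differ by 68921/1 = 68921; the one in [0, 68921) is 594594 mod 68921 = 43226.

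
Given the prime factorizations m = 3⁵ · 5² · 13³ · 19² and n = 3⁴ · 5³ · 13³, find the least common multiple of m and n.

max exponent per prime: 3⁵ · 5³ · 13³ · 19² = 24090928875

24090928875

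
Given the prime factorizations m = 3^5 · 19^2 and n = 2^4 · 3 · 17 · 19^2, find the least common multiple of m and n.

max exponent per prime: 2^4 · 3^5 · 17 · 19^2 = 23860656

23860656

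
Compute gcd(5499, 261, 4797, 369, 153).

9

gcd(5499, 261): 5499 = 21·261 + 18; 261 = 14·18 + 9; 18 = 2·9 + 0 → 9
gcd(9, 4797): 4797 = 533·9 + 0 → 9
gcd(9, 369): 369 = 41·9 + 0 → 9
gcd(9, 153): 153 = 17·9 + 0 → 9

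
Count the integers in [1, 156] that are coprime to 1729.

116

Prime factors of 1729: 7, 13, 19. Count integers ≤ 156 divisible by none of them.
By inclusion–exclusion: 156 − ⌊156/7⌋ − ⌊156/13⌋ − ⌊156/19⌋ + ⌊156/91⌋ + ⌊156/133⌋ + ⌊156/247⌋ − ⌊156/1729⌋ = 116.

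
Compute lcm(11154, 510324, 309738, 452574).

25832767485986604

11154 = 2 · 3 · 11 · 13²; 510324 = 2² · 3 · 23 · 43²; 309738 = 2 · 3 · 11 · 13 · 19²; 452574 = 2 · 3³ · 17² · 29
lcm takes max exponent of each prime: 2² · 3³ · 11 · 13² · 17² · 19² · 23 · 29 · 43² = 25832767485986604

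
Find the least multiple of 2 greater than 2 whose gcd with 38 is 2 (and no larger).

4

Multiples of 2 above 2: 2·2, 2·3, … . Need the cofactor coprime to 38/2 = 19.
Checking s = 2, 3, … the first with gcd(s, 19) = 1 is s = 2, giving 4.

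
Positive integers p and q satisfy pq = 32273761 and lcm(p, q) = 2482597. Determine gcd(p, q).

From gcd × lcm = pq: gcd = 32273761 / 2482597 = 13.

13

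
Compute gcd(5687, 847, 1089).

121

gcd(5687, 847): 5687 = 6·847 + 605; 847 = 1·605 + 242; 605 = 2·242 + 121; 242 = 2·121 + 0 → 121
gcd(121, 1089): 1089 = 9·121 + 0 → 121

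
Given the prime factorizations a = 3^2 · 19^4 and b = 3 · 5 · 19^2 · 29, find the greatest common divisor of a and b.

1083

min exponent per shared prime: 3 · 19^2 = 1083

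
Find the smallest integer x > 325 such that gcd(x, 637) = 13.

Multiples of 13 above 325: 13·26, 13·27, … . Need the cofactor coprime to 637/13 = 49.
Checking s = 26, 27, … the first with gcd(s, 49) = 1 is s = 26, giving 338.

338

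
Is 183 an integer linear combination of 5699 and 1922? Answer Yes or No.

By Bézout, 5699x − 1922y = 183 has integer solutions iff gcd(5699, 1922) | 183.
Euclid: 5699 = 2·1922 + 1855; 1922 = 1·1855 + 67; 1855 = 27·67 + 46; 67 = 1·46 + 21; 46 = 2·21 + 4; 21 = 5·4 + 1; 4 = 4·1 + 0. gcd = 1; 183 mod 1 = 0. Yes.

Yes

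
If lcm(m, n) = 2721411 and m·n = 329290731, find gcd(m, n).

121

gcd·lcm = product, so gcd = 329290731/2721411 = 121.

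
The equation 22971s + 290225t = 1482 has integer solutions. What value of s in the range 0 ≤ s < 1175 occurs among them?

Euclid: 290225 = 12·22971 + 14573; 22971 = 1·14573 + 8398; 14573 = 1·8398 + 6175; 8398 = 1·6175 + 2223; 6175 = 2·2223 + 1729; 2223 = 1·1729 + 494; 1729 = 3·494 + 247; 494 = 2·247 + 0 → gcd = 247; 1482 = 247·6.
Back-substitution yields 22971·(-518) + 290225·(41) = 247, so one solution is s = -518·6 = -3108, t = 41·6 = 246.
Solutions in s differ by 290225/247 = 1175; the one in [0, 1175) is -3108 mod 1175 = 417.

417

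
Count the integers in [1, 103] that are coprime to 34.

Prime factors of 34: 2, 17. Count integers ≤ 103 divisible by none of them.
By inclusion–exclusion: 103 − ⌊103/2⌋ − ⌊103/17⌋ + ⌊103/34⌋ = 49.

49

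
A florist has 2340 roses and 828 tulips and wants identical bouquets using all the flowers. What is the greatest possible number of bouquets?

36

Euclid: 2340 = 2·828 + 684; 828 = 1·684 + 144; 684 = 4·144 + 108; 144 = 1·108 + 36; 108 = 3·36 + 0. Last nonzero remainder: 36.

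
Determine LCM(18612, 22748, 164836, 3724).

lcm(18612, 22748) = 18612·22748/gcd = 423385776/2068 = 204732
lcm(204732, 164836) = 204732·164836/gcd = 33747203952/4 = 8436800988
lcm(8436800988, 3724) = 8436800988·3724/gcd = 31418646879312/196 = 160299218772

160299218772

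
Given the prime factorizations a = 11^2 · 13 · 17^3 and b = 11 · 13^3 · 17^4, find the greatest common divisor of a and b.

702559

min exponent per shared prime: 11 · 13 · 17^3 = 702559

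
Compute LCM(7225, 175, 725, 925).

54266975

7225 = 5² · 17²; 175 = 5² · 7; 725 = 5² · 29; 925 = 5² · 37
lcm takes max exponent of each prime: 5² · 7 · 17² · 29 · 37 = 54266975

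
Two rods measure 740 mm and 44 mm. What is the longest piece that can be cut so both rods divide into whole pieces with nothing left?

4

Euclid: 740 = 16·44 + 36; 44 = 1·36 + 8; 36 = 4·8 + 4; 8 = 2·4 + 0. Last nonzero remainder: 4.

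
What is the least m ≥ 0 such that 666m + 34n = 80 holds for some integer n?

Reduce mod 34: 666m ≡ 80 (mod 34). With g = gcd(666, 34) = 2 dividing 80, divide through: 333m ≡ 40 (mod 17).
Since gcd(333, 17) = 1, m ≡ 40·(333)⁻¹ ≡ 4 (mod 17). Smallest non-negative: 4.

4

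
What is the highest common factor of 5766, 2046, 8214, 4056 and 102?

gcd(5766, 2046): 5766 = 2·2046 + 1674; 2046 = 1·1674 + 372; 1674 = 4·372 + 186; 372 = 2·186 + 0 → 186
gcd(186, 8214): 8214 = 44·186 + 30; 186 = 6·30 + 6; 30 = 5·6 + 0 → 6
gcd(6, 4056): 4056 = 676·6 + 0 → 6
gcd(6, 102): 102 = 17·6 + 0 → 6

6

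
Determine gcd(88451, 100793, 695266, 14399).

88451 = 11² · 17 · 43; 100793 = 7² · 11² · 17; 695266 = 2 · 11² · 13² · 17; 14399 = 7 · 11² · 17
gcd takes min exponent of each prime: 11² · 17 = 2057

2057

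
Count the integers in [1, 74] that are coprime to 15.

40

15 = 3·5. Inclusion–exclusion on these primes:
74 − ⌊74/3⌋ − ⌊74/5⌋ + ⌊74/15⌋ = 40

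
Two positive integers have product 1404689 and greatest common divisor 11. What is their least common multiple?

127699

For any two positive integers, gcd × lcm equals their product. Hence lcm = 1404689 / 11 = 127699.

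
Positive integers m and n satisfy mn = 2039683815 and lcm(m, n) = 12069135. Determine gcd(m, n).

gcd·lcm = product, so gcd = 2039683815/12069135 = 169.

169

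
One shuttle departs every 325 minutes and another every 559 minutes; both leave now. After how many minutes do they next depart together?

gcd first: 559 = 1·325 + 234; 325 = 1·234 + 91; 234 = 2·91 + 52; 91 = 1·52 + 39; 52 = 1·39 + 13; 39 = 3·13 + 0 → gcd = 13
lcm = 325·559/gcd = 181675/13 = 13975

13975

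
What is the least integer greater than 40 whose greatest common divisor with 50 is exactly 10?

60

Multiples of 10 above 40: 10·5, 10·6, … . Need the cofactor coprime to 50/10 = 5.
Checking s = 5, 6, … the first with gcd(s, 5) = 1 is s = 6, giving 60.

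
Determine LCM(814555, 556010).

12940020730

gcd first: 814555 = 1·556010 + 258545; 556010 = 2·258545 + 38920; 258545 = 6·38920 + 25025; 38920 = 1·25025 + 13895; 25025 = 1·13895 + 11130; 13895 = 1·11130 + 2765; 11130 = 4·2765 + 70; 2765 = 39·70 + 35; 70 = 2·35 + 0 → gcd = 35
lcm = 814555·556010/gcd = 452900725550/35 = 12940020730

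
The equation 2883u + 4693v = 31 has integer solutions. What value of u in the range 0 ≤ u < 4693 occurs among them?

Reduce mod 4693: 2883u ≡ 31 (mod 4693). With g = gcd(2883, 4693) = 1 dividing 31, divide through: 2883u ≡ 31 (mod 4693).
Since gcd(2883, 4693) = 1, u ≡ 31·(2883)⁻¹ ≡ 4037 (mod 4693). Smallest non-negative: 4037.

4037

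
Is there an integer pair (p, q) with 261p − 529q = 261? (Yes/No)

Yes

gcd(261, 529): 529 = 2·261 + 7; 261 = 37·7 + 2; 7 = 3·2 + 1; 2 = 2·1 + 0 → 1
1 divides 261, so a solution exists.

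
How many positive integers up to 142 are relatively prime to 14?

61

Prime factors of 14: 2, 7. Count integers ≤ 142 divisible by none of them.
By inclusion–exclusion: 142 − ⌊142/2⌋ − ⌊142/7⌋ + ⌊142/14⌋ = 61.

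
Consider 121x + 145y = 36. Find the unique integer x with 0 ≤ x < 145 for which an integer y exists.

Euclid: 145 = 1·121 + 24; 121 = 5·24 + 1; 24 = 24·1 + 0 → gcd = 1; 36 = 1·36.
Back-substitution yields 121·(6) + 145·(-5) = 1, so one solution is x = 6·36 = 216, y = -5·36 = -180.
Solutions in x differ by 145/1 = 145; the one in [0, 145) is 216 mod 145 = 71.

71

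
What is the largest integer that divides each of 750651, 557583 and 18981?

3

gcd(750651, 557583): 750651 = 1·557583 + 193068; 557583 = 2·193068 + 171447; 193068 = 1·171447 + 21621; 171447 = 7·21621 + 20100; 21621 = 1·20100 + 1521; 20100 = 13·1521 + 327; 1521 = 4·327 + 213; 327 = 1·213 + 114; 213 = 1·114 + 99; 114 = 1·99 + 15; 99 = 6·15 + 9; 15 = 1·9 + 6; 9 = 1·6 + 3; 6 = 2·3 + 0 → 3
gcd(3, 18981): 18981 = 6327·3 + 0 → 3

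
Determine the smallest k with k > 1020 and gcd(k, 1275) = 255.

1275 = 255·5. Any k with gcd(k, 1275) = 255 is a multiple of 255, say 255s, with s coprime to 5.
Need s > 1020/255, so s ≥ 5. First s ≥ 5 with gcd(s, 5) = 1 is s = 6. Thus k = 255·6 = 1530.

1530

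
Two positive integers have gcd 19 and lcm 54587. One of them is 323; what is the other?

m·n = gcd·lcm = 19·54587 = 1037153, so n = 1037153/323 = 3211.

3211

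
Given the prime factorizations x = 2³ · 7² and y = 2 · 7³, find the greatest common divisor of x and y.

min exponent per shared prime: 2 · 7² = 98

98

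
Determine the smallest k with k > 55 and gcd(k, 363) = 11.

gcd(k, 363) = 11 forces 11 | k; write k = 11s. Then gcd(11s, 11·33) = 11·gcd(s, 33), so need gcd(s, 33) = 1.
11s > 55 gives s ≥ 6. The least s ≥ 6 coprime to 33 is 7, so k = 11·7 = 77.

77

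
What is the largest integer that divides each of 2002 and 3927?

2002 = 2 · 7 · 11 · 13
3927 = 3 · 7 · 11 · 17
Common: 7 · 11 = 77

77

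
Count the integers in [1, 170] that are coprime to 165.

Prime factors of 165: 3, 5, 11. Count integers ≤ 170 divisible by none of them.
By inclusion–exclusion: 170 − ⌊170/3⌋ − ⌊170/5⌋ − ⌊170/11⌋ + ⌊170/15⌋ + ⌊170/33⌋ + ⌊170/55⌋ − ⌊170/165⌋ = 83.

83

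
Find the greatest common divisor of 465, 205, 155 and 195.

465 = 3 · 5 · 31; 205 = 5 · 41; 155 = 5 · 31; 195 = 3 · 5 · 13
gcd takes min exponent of each prime: 5 = 5

5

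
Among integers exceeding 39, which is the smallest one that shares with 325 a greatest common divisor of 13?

Multiples of 13 above 39: 13·4, 13·5, … . Need the cofactor coprime to 325/13 = 25.
Checking s = 4, 5, … the first with gcd(s, 25) = 1 is s = 4, giving 52.

52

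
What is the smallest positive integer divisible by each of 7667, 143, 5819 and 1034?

4956240146

7667 = 11 · 17 · 41; 143 = 11 · 13; 5819 = 11 · 23²; 1034 = 2 · 11 · 47
lcm takes max exponent of each prime: 2 · 11 · 13 · 17 · 23² · 41 · 47 = 4956240146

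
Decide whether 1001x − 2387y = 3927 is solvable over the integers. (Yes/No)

Yes

By Bézout, 1001x − 2387y = 3927 has integer solutions iff gcd(1001, 2387) | 3927.
Euclid: 2387 = 2·1001 + 385; 1001 = 2·385 + 231; 385 = 1·231 + 154; 231 = 1·154 + 77; 154 = 2·77 + 0. gcd = 77; 3927 mod 77 = 0. Yes.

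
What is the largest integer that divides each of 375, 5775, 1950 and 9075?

375 = 3 · 5³; 5775 = 3 · 5² · 7 · 11; 1950 = 2 · 3 · 5² · 13; 9075 = 3 · 5² · 11²
gcd takes min exponent of each prime: 3 · 5² = 75

75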